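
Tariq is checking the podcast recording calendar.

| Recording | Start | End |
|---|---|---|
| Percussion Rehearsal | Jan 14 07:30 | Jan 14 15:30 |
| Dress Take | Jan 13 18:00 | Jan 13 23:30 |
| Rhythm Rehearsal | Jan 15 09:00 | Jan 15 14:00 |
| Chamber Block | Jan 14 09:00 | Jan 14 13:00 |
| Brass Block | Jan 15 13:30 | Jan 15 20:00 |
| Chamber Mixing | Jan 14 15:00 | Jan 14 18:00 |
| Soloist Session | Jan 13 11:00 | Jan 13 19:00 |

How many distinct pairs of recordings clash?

4

Sorted by start: Soloist Session, Dress Take, Percussion Rehearsal, Chamber Block, Chamber Mixing, Rhythm Rehearsal, Brass Block.
Dress Take starts before Soloist Session ends → Soloist Session and Dress Take overlap.
Percussion Rehearsal starts after Soloist Session ends; Soloist Session is clear from here.
Percussion Rehearsal starts after Dress Take ends; Dress Take is clear from here.
Chamber Block starts before Percussion Rehearsal ends → Percussion Rehearsal and Chamber Block overlap.
Chamber Mixing starts before Percussion Rehearsal ends → Percussion Rehearsal and Chamber Mixing overlap.
Rhythm Rehearsal starts after Percussion Rehearsal ends; Percussion Rehearsal is clear from here.
Chamber Mixing starts after Chamber Block ends; Chamber Block is clear from here.
Rhythm Rehearsal starts after Chamber Mixing ends; Chamber Mixing is clear from here.
Brass Block starts before Rhythm Rehearsal ends → Rhythm Rehearsal and Brass Block overlap.
Overlapping pairs: Brass Block & Rhythm Rehearsal, Chamber Block & Percussion Rehearsal, Chamber Mixing & Percussion Rehearsal, Dress Take & Soloist Session — 4 in total.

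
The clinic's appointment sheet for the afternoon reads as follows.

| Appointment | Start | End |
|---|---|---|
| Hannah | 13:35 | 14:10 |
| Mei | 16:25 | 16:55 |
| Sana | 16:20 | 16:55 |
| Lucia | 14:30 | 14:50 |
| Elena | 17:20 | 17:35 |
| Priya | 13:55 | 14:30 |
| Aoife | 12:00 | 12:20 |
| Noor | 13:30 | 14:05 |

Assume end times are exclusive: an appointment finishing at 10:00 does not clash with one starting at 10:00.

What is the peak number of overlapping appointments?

Sweep the timeline, counting +1 at each start and −1 at each end (ends before starts at a tie):
12:00 start Aoife → 1
12:20 end Aoife → 0
13:30 start Noor → 1
13:35 start Hannah → 2
13:55 start Priya → 3
14:05 end Noor → 2
14:10 end Hannah → 1
14:30 end Priya → 0
14:30 start Lucia → 1
14:50 end Lucia → 0
16:20 start Sana → 1
16:25 start Mei → 2
16:55 end Mei → 1
16:55 end Sana → 0
17:20 start Elena → 1
17:35 end Elena → 0
Peak is 3, at 13:55 (Hannah, Noor, Priya).

3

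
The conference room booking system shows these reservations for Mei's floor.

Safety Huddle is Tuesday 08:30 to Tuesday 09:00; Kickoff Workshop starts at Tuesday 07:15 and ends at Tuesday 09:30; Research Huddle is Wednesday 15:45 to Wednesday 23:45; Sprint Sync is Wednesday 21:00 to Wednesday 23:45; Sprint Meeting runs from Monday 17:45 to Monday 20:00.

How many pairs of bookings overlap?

Sorted by start: Sprint Meeting, Kickoff Workshop, Safety Huddle, Research Huddle, Sprint Sync.
Kickoff Workshop starts after Sprint Meeting ends, so nothing later overlaps Sprint Meeting either.
Safety Huddle starts before Kickoff Workshop ends → Kickoff Workshop and Safety Huddle overlap.
Research Huddle starts after Kickoff Workshop ends, so nothing later overlaps Kickoff Workshop either.
Research Huddle starts after Safety Huddle ends, so nothing later overlaps Safety Huddle either.
Sprint Sync starts before Research Huddle ends → Research Huddle and Sprint Sync overlap.
Overlapping pairs: Kickoff Workshop & Safety Huddle, Research Huddle & Sprint Sync — 2 in total.

2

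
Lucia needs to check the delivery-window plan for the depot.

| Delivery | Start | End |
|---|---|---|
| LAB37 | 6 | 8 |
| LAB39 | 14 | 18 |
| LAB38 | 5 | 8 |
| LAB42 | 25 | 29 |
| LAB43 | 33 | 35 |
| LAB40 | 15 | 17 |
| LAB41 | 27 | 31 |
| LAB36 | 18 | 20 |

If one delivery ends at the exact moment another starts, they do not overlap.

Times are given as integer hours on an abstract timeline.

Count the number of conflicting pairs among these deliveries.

Sorted by start: LAB38, LAB37, LAB39, LAB40, LAB36, LAB42, LAB41, LAB43.
LAB37 starts before LAB38 ends → LAB38 and LAB37 overlap.
LAB39 starts after LAB38 ends — done with LAB38.
LAB39 starts after LAB37 ends — done with LAB37.
LAB40 starts before LAB39 ends → LAB39 and LAB40 overlap.
LAB36 starts exactly when LAB39 ends (back-to-back, no overlap) — done with LAB39.
LAB36 starts after LAB40 ends — done with LAB40.
LAB42 starts after LAB36 ends — done with LAB36.
LAB41 starts before LAB42 ends → LAB42 and LAB41 overlap.
LAB43 starts after LAB42 ends.
LAB43 starts after LAB41 ends.
Overlapping pairs: LAB37 & LAB38, LAB39 & LAB40, LAB41 & LAB42 — 3 in total.

3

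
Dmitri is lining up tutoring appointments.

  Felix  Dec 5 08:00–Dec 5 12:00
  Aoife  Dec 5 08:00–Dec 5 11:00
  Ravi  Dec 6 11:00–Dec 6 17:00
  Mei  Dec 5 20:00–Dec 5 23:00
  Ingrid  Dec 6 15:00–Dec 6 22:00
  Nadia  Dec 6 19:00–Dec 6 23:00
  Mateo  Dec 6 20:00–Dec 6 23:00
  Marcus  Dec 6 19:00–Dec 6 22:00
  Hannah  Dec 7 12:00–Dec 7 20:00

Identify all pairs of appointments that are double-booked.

Two intervals overlap when each starts before the other ends.
Sorted by start: Felix, Aoife, Mei, Ravi, Ingrid, Nadia, Marcus, Mateo, Hannah.
Aoife starts before Felix ends → Felix and Aoife overlap.
Mei starts after Felix ends, so Felix has no further overlaps.
Mei starts after Aoife ends, so Aoife has no further overlaps.
Ravi starts after Mei ends, so Mei has no further overlaps.
Ingrid starts before Ravi ends → Ravi and Ingrid overlap.
Nadia starts after Ravi ends, so Ravi has no further overlaps.
Nadia starts before Ingrid ends → Ingrid and Nadia overlap.
Marcus starts before Ingrid ends → Ingrid and Marcus overlap.
Mateo starts before Ingrid ends → Ingrid and Mateo overlap.
Hannah starts after Ingrid ends.
Marcus starts before Nadia ends → Nadia and Marcus overlap.
Mateo starts before Nadia ends → Nadia and Mateo overlap.
Hannah starts after Nadia ends.
Mateo starts before Marcus ends → Marcus and Mateo overlap.
Hannah starts after Marcus ends.
Hannah starts after Mateo ends.

Aoife & Felix, Ingrid & Marcus, Ingrid & Mateo, Ingrid & Nadia, Ingrid & Ravi, Marcus & Mateo, Marcus & Nadia, Mateo & Nadia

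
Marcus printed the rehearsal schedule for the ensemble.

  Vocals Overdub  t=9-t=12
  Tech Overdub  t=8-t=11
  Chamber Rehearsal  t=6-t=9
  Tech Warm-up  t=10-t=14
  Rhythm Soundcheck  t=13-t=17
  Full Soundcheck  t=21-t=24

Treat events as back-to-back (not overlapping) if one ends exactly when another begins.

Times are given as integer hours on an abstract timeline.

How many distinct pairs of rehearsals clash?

5

Two intervals overlap when each starts before the other ends.
Sorted by start: Chamber Rehearsal, Tech Overdub, Vocals Overdub, Tech Warm-up, Rhythm Soundcheck, Full Soundcheck.
Tech Overdub starts before Chamber Rehearsal ends → Chamber Rehearsal and Tech Overdub overlap.
Vocals Overdub starts exactly when Chamber Rehearsal ends (back-to-back, no overlap) — done with Chamber Rehearsal.
Vocals Overdub starts before Tech Overdub ends → Tech Overdub and Vocals Overdub overlap.
Tech Warm-up starts before Tech Overdub ends → Tech Overdub and Tech Warm-up overlap.
Rhythm Soundcheck starts after Tech Overdub ends — done with Tech Overdub.
Tech Warm-up starts before Vocals Overdub ends → Vocals Overdub and Tech Warm-up overlap.
Rhythm Soundcheck starts after Vocals Overdub ends — done with Vocals Overdub.
Rhythm Soundcheck starts before Tech Warm-up ends → Tech Warm-up and Rhythm Soundcheck overlap.
Full Soundcheck starts after Tech Warm-up ends.
Full Soundcheck starts after Rhythm Soundcheck ends.
Overlapping pairs: Chamber Rehearsal & Tech Overdub, Rhythm Soundcheck & Tech Warm-up, Tech Overdub & Tech Warm-up, Tech Overdub & Vocals Overdub, Tech Warm-up & Vocals Overdub — 5 in total.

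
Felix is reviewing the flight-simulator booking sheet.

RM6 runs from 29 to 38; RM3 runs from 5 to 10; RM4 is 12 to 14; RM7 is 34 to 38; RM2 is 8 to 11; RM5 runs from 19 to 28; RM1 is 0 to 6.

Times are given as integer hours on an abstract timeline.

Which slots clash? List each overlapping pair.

RM1 & RM3, RM2 & RM3, RM6 & RM7

Two intervals overlap when each starts before the other ends.
Sorted by start: RM1, RM3, RM2, RM4, RM5, RM6, RM7.
RM3 starts before RM1 ends → RM1 and RM3 overlap.
RM2 starts after RM1 ends; RM1 is clear from here.
RM2 starts before RM3 ends → RM3 and RM2 overlap.
RM4 starts after RM3 ends; RM3 is clear from here.
RM4 starts after RM2 ends; RM2 is clear from here.
RM5 starts after RM4 ends; RM4 is clear from here.
RM6 starts after RM5 ends; RM5 is clear from here.
RM7 starts before RM6 ends → RM6 and RM7 overlap.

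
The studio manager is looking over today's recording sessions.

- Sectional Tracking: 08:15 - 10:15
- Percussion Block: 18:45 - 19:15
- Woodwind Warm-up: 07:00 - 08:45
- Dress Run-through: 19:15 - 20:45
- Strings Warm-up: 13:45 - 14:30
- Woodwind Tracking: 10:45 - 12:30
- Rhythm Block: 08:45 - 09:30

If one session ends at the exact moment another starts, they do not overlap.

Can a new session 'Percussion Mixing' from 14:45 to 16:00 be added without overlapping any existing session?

Woodwind Warm-up: ends 08:45 at or before Percussion Mixing starts 14:45 → clear.
Sectional Tracking: ends 10:15 at or before Percussion Mixing starts 14:45 → clear.
Rhythm Block: ends 09:30 at or before Percussion Mixing starts 14:45 → clear.
Woodwind Tracking: ends 12:30 at or before Percussion Mixing starts 14:45 → clear.
Strings Warm-up: ends 14:30 at or before Percussion Mixing starts 14:45 → clear.
Percussion Block: starts 18:45 at or after Percussion Mixing ends 16:00 → clear.
Dress Run-through: starts 19:15 at or after Percussion Mixing ends 16:00 → clear.

Yes — the slot is free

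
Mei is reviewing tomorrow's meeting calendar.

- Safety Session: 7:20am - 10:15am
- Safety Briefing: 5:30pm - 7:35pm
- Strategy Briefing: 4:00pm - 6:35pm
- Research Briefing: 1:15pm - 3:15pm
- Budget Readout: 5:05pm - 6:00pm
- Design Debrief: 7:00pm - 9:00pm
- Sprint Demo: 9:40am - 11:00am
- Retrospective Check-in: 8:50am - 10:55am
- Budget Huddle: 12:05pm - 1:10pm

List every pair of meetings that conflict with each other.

Sorted by start: Safety Session, Retrospective Check-in, Sprint Demo, Budget Huddle, Research Briefing, Strategy Briefing, Budget Readout, Safety Briefing, Design Debrief.
Retrospective Check-in starts before Safety Session ends → Safety Session and Retrospective Check-in overlap.
Sprint Demo starts before Safety Session ends → Safety Session and Sprint Demo overlap.
Budget Huddle starts after Safety Session ends; Safety Session is clear from here.
Sprint Demo starts before Retrospective Check-in ends → Retrospective Check-in and Sprint Demo overlap.
Budget Huddle starts after Retrospective Check-in ends; Retrospective Check-in is clear from here.
Budget Huddle starts after Sprint Demo ends; Sprint Demo is clear from here.
Research Briefing starts after Budget Huddle ends; Budget Huddle is clear from here.
Strategy Briefing starts after Research Briefing ends; Research Briefing is clear from here.
Budget Readout starts before Strategy Briefing ends → Strategy Briefing and Budget Readout overlap.
Safety Briefing starts before Strategy Briefing ends → Strategy Briefing and Safety Briefing overlap.
Design Debrief starts after Strategy Briefing ends.
Safety Briefing starts before Budget Readout ends → Budget Readout and Safety Briefing overlap.
Design Debrief starts after Budget Readout ends.
Design Debrief starts before Safety Briefing ends → Safety Briefing and Design Debrief overlap.

Budget Readout & Safety Briefing, Budget Readout & Strategy Briefing, Design Debrief & Safety Briefing, Retrospective Check-in & Safety Session, Retrospective Check-in & Sprint Demo, Safety Briefing & Strategy Briefing, Safety Session & Sprint Demo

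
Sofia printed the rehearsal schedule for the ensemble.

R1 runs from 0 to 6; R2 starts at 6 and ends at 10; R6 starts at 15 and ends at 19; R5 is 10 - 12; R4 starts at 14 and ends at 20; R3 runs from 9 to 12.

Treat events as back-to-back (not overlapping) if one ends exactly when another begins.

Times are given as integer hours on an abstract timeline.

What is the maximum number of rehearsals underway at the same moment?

2

Sweep the timeline, counting +1 at each start and −1 at each end (ends before starts at a tie):
0 start R1 → 1
6 end R1 → 0
6 start R2 → 1
9 start R3 → 2
10 end R2 → 1
10 start R5 → 2
12 end R3 → 1
12 end R5 → 0
14 start R4 → 1
15 start R6 → 2
19 end R6 → 1
20 end R4 → 0
Peak is 2, at 9 (R2, R3).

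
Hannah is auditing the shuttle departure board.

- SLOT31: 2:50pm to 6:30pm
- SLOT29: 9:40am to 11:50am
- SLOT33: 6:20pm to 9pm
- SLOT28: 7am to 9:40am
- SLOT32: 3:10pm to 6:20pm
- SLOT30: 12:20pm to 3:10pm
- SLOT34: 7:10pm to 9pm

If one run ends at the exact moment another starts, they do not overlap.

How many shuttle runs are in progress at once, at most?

2

Sweep the timeline, counting +1 at each start and −1 at each end (ends before starts at a tie):
7am start SLOT28 → 1
9:40am end SLOT28 → 0
9:40am start SLOT29 → 1
11:50am end SLOT29 → 0
12:20pm start SLOT30 → 1
2:50pm start SLOT31 → 2
3:10pm end SLOT30 → 1
3:10pm start SLOT32 → 2
6:20pm end SLOT32 → 1
6:20pm start SLOT33 → 2
6:30pm end SLOT31 → 1
7:10pm start SLOT34 → 2
9pm end SLOT33 → 1
9pm end SLOT34 → 0
Peak is 2, at 2:50pm (SLOT30, SLOT31).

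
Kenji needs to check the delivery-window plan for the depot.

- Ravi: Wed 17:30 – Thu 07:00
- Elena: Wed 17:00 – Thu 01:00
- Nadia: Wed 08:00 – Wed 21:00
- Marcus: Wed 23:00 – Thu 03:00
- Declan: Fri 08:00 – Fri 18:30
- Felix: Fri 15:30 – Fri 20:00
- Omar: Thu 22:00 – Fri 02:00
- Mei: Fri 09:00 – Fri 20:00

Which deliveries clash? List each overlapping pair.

Declan & Felix, Declan & Mei, Elena & Marcus, Elena & Nadia, Elena & Ravi, Felix & Mei, Marcus & Ravi, Nadia & Ravi

Sorted by start: Nadia, Elena, Ravi, Marcus, Omar, Declan, Mei, Felix.
Elena starts before Nadia ends → Nadia and Elena overlap.
Ravi starts before Nadia ends → Nadia and Ravi overlap.
Marcus starts after Nadia ends, so nothing later overlaps Nadia either.
Ravi starts before Elena ends → Elena and Ravi overlap.
Marcus starts before Elena ends → Elena and Marcus overlap.
Omar starts after Elena ends, so nothing later overlaps Elena either.
Marcus starts before Ravi ends → Ravi and Marcus overlap.
Omar starts after Ravi ends, so nothing later overlaps Ravi either.
Omar starts after Marcus ends, so nothing later overlaps Marcus either.
Declan starts after Omar ends, so nothing later overlaps Omar either.
Mei starts before Declan ends → Declan and Mei overlap.
Felix starts before Declan ends → Declan and Felix overlap.
Felix starts before Mei ends → Mei and Felix overlap.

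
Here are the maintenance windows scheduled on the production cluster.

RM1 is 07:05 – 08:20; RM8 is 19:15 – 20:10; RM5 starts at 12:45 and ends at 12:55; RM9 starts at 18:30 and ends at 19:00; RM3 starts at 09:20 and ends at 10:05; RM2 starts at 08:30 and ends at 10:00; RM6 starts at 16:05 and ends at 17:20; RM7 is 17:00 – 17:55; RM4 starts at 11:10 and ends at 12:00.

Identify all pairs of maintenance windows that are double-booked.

RM2 & RM3, RM6 & RM7

Sorted by start: RM1, RM2, RM3, RM4, RM5, RM6, RM7, RM9, RM8.
RM2 starts after RM1 ends — done with RM1.
RM3 starts before RM2 ends → RM2 and RM3 overlap.
RM4 starts after RM2 ends — done with RM2.
RM4 starts after RM3 ends — done with RM3.
RM5 starts after RM4 ends — done with RM4.
RM6 starts after RM5 ends — done with RM5.
RM7 starts before RM6 ends → RM6 and RM7 overlap.
RM9 starts after RM6 ends — done with RM6.
RM9 starts after RM7 ends — done with RM7.
RM8 starts after RM9 ends.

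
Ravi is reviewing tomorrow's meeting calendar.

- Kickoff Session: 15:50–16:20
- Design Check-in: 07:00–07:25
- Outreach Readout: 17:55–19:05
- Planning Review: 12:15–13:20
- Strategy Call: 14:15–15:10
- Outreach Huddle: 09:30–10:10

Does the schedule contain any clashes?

No

Two intervals overlap when each starts before the other ends.
Sorted by start: Design Check-in, Outreach Huddle, Planning Review, Strategy Call, Kickoff Session, Outreach Readout.
Outreach Huddle starts after Design Check-in ends, so Design Check-in has no further overlaps.
Planning Review starts after Outreach Huddle ends, so Outreach Huddle has no further overlaps.
Strategy Call starts after Planning Review ends, so Planning Review has no further overlaps.
Kickoff Session starts after Strategy Call ends, so Strategy Call has no further overlaps.
Outreach Readout starts after Kickoff Session ends.
Every pair is clear; the schedule has no overlaps.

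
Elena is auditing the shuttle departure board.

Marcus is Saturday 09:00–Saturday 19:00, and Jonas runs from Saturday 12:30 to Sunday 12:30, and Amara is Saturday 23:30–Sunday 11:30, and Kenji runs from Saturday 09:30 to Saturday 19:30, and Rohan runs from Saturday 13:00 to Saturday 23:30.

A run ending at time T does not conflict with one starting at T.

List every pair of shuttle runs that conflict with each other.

Amara & Jonas, Jonas & Kenji, Jonas & Marcus, Jonas & Rohan, Kenji & Marcus, Kenji & Rohan, Marcus & Rohan

Two intervals overlap when each starts before the other ends.
Sorted by start: Marcus, Kenji, Jonas, Rohan, Amara.
Kenji starts before Marcus ends → Marcus and Kenji overlap.
Jonas starts before Marcus ends → Marcus and Jonas overlap.
Rohan starts before Marcus ends → Marcus and Rohan overlap.
Amara starts after Marcus ends.
Jonas starts before Kenji ends → Kenji and Jonas overlap.
Rohan starts before Kenji ends → Kenji and Rohan overlap.
Amara starts after Kenji ends.
Rohan starts before Jonas ends → Jonas and Rohan overlap.
Amara starts before Jonas ends → Jonas and Amara overlap.
Amara starts exactly when Rohan ends (back-to-back, no overlap).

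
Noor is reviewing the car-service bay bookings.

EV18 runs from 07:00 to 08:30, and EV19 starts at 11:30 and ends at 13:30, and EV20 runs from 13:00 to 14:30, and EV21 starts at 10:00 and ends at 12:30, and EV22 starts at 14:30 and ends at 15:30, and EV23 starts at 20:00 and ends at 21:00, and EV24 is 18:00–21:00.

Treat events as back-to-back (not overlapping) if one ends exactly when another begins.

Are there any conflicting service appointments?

Two intervals overlap when each starts before the other ends.
Sorted by start: EV18, EV21, EV19, EV20, EV22, EV24, EV23.
EV21 starts after EV18 ends — done with EV18.
EV19 starts before EV21 ends → EV21 and EV19 overlap.
That's a conflict, so the schedule is not conflict-free.

Yes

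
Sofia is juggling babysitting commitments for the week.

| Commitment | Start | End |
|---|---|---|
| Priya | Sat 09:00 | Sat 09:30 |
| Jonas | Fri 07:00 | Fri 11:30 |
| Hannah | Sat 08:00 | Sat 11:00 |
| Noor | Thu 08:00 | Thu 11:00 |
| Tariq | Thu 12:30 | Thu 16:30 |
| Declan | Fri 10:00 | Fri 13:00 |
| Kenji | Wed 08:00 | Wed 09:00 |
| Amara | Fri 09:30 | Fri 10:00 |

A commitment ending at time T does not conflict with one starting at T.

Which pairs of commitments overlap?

Sorted by start: Kenji, Noor, Tariq, Jonas, Amara, Declan, Hannah, Priya.
Noor starts after Kenji ends — done with Kenji.
Tariq starts after Noor ends — done with Noor.
Jonas starts after Tariq ends — done with Tariq.
Amara starts before Jonas ends → Jonas and Amara overlap.
Declan starts before Jonas ends → Jonas and Declan overlap.
Hannah starts after Jonas ends — done with Jonas.
Declan starts exactly when Amara ends (back-to-back, no overlap) — done with Amara.
Hannah starts after Declan ends — done with Declan.
Priya starts before Hannah ends → Hannah and Priya overlap.

Amara & Jonas, Declan & Jonas, Hannah & Priya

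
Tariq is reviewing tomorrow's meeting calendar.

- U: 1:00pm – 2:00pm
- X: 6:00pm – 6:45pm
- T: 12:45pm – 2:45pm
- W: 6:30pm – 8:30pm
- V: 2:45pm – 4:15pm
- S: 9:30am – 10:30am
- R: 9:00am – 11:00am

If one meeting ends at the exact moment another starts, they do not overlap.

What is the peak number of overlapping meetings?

2

Sweep the timeline, counting +1 at each start and −1 at each end (ends before starts at a tie):
9:00am start R → 1
9:30am start S → 2
10:30am end S → 1
11:00am end R → 0
12:45pm start T → 1
1:00pm start U → 2
2:00pm end U → 1
2:45pm end T → 0
2:45pm start V → 1
4:15pm end V → 0
6:00pm start X → 1
6:30pm start W → 2
6:45pm end X → 1
8:30pm end W → 0
Peak is 2, at 9:30am (R, S).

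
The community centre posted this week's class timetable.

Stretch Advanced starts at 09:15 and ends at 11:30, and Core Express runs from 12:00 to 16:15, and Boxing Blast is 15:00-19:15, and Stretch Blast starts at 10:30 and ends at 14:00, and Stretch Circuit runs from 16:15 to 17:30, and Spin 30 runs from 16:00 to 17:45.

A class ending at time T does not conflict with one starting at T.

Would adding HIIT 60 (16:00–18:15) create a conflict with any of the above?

Yes — it overlaps Boxing Blast, Core Express, Spin 30, Stretch Circuit

Stretch Advanced: ends 11:30 at or before HIIT 60 starts 16:00 → clear.
Stretch Blast: ends 14:00 at or before HIIT 60 starts 16:00 → clear.
Core Express: starts 12:00 before HIIT 60 ends 18:15, and ends 16:15 after HIIT 60 starts 16:00 → overlap.
Boxing Blast: starts 15:00 before HIIT 60 ends 18:15, and ends 19:15 after HIIT 60 starts 16:00 → overlap.
Spin 30: starts 16:00 before HIIT 60 ends 18:15, and ends 17:45 after HIIT 60 starts 16:00 → overlap.
Stretch Circuit: starts 16:15 before HIIT 60 ends 18:15, and ends 17:30 after HIIT 60 starts 16:00 → overlap.
HIIT 60 overlaps Core Express, Boxing Blast, Stretch Circuit, Spin 30.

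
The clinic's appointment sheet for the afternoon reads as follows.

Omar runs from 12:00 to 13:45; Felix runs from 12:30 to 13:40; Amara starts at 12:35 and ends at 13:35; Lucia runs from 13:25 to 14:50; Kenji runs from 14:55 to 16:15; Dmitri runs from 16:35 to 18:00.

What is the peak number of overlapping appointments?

4

Sweep the timeline, counting +1 at each start and −1 at each end (ends before starts at a tie):
12:00 start Omar → 1
12:30 start Felix → 2
12:35 start Amara → 3
13:25 start Lucia → 4
13:35 end Amara → 3
13:40 end Felix → 2
13:45 end Omar → 1
14:50 end Lucia → 0
14:55 start Kenji → 1
16:15 end Kenji → 0
16:35 start Dmitri → 1
18:00 end Dmitri → 0
Peak is 4, at 13:25 (Amara, Felix, Lucia, Omar).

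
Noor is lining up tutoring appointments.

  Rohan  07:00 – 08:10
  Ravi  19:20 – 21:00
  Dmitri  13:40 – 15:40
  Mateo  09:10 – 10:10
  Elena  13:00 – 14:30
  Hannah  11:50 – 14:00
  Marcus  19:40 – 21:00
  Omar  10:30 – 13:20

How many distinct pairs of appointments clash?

Check each pair: they overlap iff neither finishes before the other starts.
Sorted by start: Rohan, Mateo, Omar, Hannah, Elena, Dmitri, Ravi, Marcus.
Mateo starts after Rohan ends, so nothing later overlaps Rohan either.
Omar starts after Mateo ends, so nothing later overlaps Mateo either.
Hannah starts before Omar ends → Omar and Hannah overlap.
Elena starts before Omar ends → Omar and Elena overlap.
Dmitri starts after Omar ends, so nothing later overlaps Omar either.
Elena starts before Hannah ends → Hannah and Elena overlap.
Dmitri starts before Hannah ends → Hannah and Dmitri overlap.
Ravi starts after Hannah ends, so nothing later overlaps Hannah either.
Dmitri starts before Elena ends → Elena and Dmitri overlap.
Ravi starts after Elena ends, so nothing later overlaps Elena either.
Ravi starts after Dmitri ends, so nothing later overlaps Dmitri either.
Marcus starts before Ravi ends → Ravi and Marcus overlap.
Overlapping pairs: Dmitri & Elena, Dmitri & Hannah, Elena & Hannah, Elena & Omar, Hannah & Omar, Marcus & Ravi — 6 in total.

6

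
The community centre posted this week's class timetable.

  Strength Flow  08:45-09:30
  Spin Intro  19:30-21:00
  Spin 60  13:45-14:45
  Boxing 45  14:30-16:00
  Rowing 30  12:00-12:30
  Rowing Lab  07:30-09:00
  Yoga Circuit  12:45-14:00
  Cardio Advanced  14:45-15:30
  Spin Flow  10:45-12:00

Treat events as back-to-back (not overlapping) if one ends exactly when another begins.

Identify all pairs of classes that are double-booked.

Boxing 45 & Cardio Advanced, Boxing 45 & Spin 60, Rowing Lab & Strength Flow, Spin 60 & Yoga Circuit

Sorted by start: Rowing Lab, Strength Flow, Spin Flow, Rowing 30, Yoga Circuit, Spin 60, Boxing 45, Cardio Advanced, Spin Intro.
Strength Flow starts before Rowing Lab ends → Rowing Lab and Strength Flow overlap.
Spin Flow starts after Rowing Lab ends, so Rowing Lab has no further overlaps.
Spin Flow starts after Strength Flow ends, so Strength Flow has no further overlaps.
Rowing 30 starts exactly when Spin Flow ends (back-to-back, no overlap), so Spin Flow has no further overlaps.
Yoga Circuit starts after Rowing 30 ends, so Rowing 30 has no further overlaps.
Spin 60 starts before Yoga Circuit ends → Yoga Circuit and Spin 60 overlap.
Boxing 45 starts after Yoga Circuit ends, so Yoga Circuit has no further overlaps.
Boxing 45 starts before Spin 60 ends → Spin 60 and Boxing 45 overlap.
Cardio Advanced starts exactly when Spin 60 ends (back-to-back, no overlap), so Spin 60 has no further overlaps.
Cardio Advanced starts before Boxing 45 ends → Boxing 45 and Cardio Advanced overlap.
Spin Intro starts after Boxing 45 ends.
Spin Intro starts after Cardio Advanced ends.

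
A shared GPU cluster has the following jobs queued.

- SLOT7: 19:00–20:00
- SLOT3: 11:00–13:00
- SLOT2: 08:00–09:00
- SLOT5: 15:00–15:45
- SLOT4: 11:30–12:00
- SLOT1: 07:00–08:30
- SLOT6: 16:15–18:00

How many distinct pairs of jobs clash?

Sorted by start: SLOT1, SLOT2, SLOT3, SLOT4, SLOT5, SLOT6, SLOT7.
SLOT2 starts before SLOT1 ends → SLOT1 and SLOT2 overlap.
SLOT3 starts after SLOT1 ends; SLOT1 is clear from here.
SLOT3 starts after SLOT2 ends; SLOT2 is clear from here.
SLOT4 starts before SLOT3 ends → SLOT3 and SLOT4 overlap.
SLOT5 starts after SLOT3 ends; SLOT3 is clear from here.
SLOT5 starts after SLOT4 ends; SLOT4 is clear from here.
SLOT6 starts after SLOT5 ends; SLOT5 is clear from here.
SLOT7 starts after SLOT6 ends.
Overlapping pairs: SLOT1 & SLOT2, SLOT3 & SLOT4 — 2 in total.

2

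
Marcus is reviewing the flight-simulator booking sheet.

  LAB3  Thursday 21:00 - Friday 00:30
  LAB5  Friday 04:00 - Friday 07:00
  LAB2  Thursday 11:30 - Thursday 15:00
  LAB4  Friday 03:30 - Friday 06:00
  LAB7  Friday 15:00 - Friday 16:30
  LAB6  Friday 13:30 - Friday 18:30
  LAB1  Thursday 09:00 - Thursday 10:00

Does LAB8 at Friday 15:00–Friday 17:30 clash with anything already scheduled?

Yes — it overlaps LAB6, LAB7

LAB1: ends Thursday 10:00 at or before LAB8 starts Friday 15:00 → clear.
LAB2: ends Thursday 15:00 at or before LAB8 starts Friday 15:00 → clear.
LAB3: ends Friday 00:30 at or before LAB8 starts Friday 15:00 → clear.
LAB4: ends Friday 06:00 at or before LAB8 starts Friday 15:00 → clear.
LAB5: ends Friday 07:00 at or before LAB8 starts Friday 15:00 → clear.
LAB6: starts Friday 13:30 before LAB8 ends Friday 17:30, and ends Friday 18:30 after LAB8 starts Friday 15:00 → overlap.
LAB7: starts Friday 15:00 before LAB8 ends Friday 17:30, and ends Friday 16:30 after LAB8 starts Friday 15:00 → overlap.
LAB8 overlaps LAB6, LAB7.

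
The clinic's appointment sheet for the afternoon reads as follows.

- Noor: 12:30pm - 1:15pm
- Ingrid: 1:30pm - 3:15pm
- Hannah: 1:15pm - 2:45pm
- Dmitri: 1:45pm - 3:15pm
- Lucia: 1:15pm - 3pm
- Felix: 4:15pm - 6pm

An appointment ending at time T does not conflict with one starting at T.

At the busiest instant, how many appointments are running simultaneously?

4

Sort all start/end points and keep a running count:
12:30pm start Noor → 1
1:15pm end Noor → 0
1:15pm start Hannah → 1
1:15pm start Lucia → 2
1:30pm start Ingrid → 3
1:45pm start Dmitri → 4
2:45pm end Hannah → 3
3pm end Lucia → 2
3:15pm end Dmitri → 1
3:15pm end Ingrid → 0
4:15pm start Felix → 1
6pm end Felix → 0
Peak is 4, at 1:45pm (Dmitri, Hannah, Ingrid, Lucia).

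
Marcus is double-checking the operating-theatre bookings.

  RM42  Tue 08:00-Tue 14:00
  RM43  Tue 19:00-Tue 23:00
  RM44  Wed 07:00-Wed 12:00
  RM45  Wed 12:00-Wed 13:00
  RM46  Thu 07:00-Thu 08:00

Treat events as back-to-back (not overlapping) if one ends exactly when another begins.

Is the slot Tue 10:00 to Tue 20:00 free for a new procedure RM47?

RM42: starts Tue 08:00 before RM47 ends Tue 20:00, and ends Tue 14:00 after RM47 starts Tue 10:00 → overlap.
RM43: starts Tue 19:00 before RM47 ends Tue 20:00, and ends Tue 23:00 after RM47 starts Tue 10:00 → overlap.
RM44: starts Wed 07:00 at or after RM47 ends Tue 20:00 → clear.
RM45: starts Wed 12:00 at or after RM47 ends Tue 20:00 → clear.
RM46: starts Thu 07:00 at or after RM47 ends Tue 20:00 → clear.
RM47 overlaps RM42, RM43.

No — it overlaps RM42, RM43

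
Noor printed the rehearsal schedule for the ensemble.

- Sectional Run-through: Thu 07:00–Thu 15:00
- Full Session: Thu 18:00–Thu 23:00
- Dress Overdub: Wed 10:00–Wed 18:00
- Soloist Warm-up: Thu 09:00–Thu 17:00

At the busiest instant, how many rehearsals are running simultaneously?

2

Sweep the timeline, counting +1 at each start and −1 at each end (ends before starts at a tie):
Wed 10:00 start Dress Overdub → 1
Wed 18:00 end Dress Overdub → 0
Thu 07:00 start Sectional Run-through → 1
Thu 09:00 start Soloist Warm-up → 2
Thu 15:00 end Sectional Run-through → 1
Thu 17:00 end Soloist Warm-up → 0
Thu 18:00 start Full Session → 1
Thu 23:00 end Full Session → 0
Peak is 2, at Thu 09:00 (Sectional Run-through, Soloist Warm-up).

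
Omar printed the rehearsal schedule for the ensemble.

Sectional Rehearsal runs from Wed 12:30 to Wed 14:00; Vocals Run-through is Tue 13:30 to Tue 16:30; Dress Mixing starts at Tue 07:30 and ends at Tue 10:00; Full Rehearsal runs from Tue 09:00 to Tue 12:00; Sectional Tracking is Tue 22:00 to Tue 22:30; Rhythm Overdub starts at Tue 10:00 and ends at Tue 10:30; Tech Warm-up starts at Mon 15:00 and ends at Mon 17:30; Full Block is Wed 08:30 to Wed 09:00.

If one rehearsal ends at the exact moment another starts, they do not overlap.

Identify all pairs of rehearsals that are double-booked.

Dress Mixing & Full Rehearsal, Full Rehearsal & Rhythm Overdub

Sorted by start: Tech Warm-up, Dress Mixing, Full Rehearsal, Rhythm Overdub, Vocals Run-through, Sectional Tracking, Full Block, Sectional Rehearsal.
Dress Mixing starts after Tech Warm-up ends — done with Tech Warm-up.
Full Rehearsal starts before Dress Mixing ends → Dress Mixing and Full Rehearsal overlap.
Rhythm Overdub starts exactly when Dress Mixing ends (back-to-back, no overlap) — done with Dress Mixing.
Rhythm Overdub starts before Full Rehearsal ends → Full Rehearsal and Rhythm Overdub overlap.
Vocals Run-through starts after Full Rehearsal ends — done with Full Rehearsal.
Vocals Run-through starts after Rhythm Overdub ends — done with Rhythm Overdub.
Sectional Tracking starts after Vocals Run-through ends — done with Vocals Run-through.
Full Block starts after Sectional Tracking ends — done with Sectional Tracking.
Sectional Rehearsal starts after Full Block ends.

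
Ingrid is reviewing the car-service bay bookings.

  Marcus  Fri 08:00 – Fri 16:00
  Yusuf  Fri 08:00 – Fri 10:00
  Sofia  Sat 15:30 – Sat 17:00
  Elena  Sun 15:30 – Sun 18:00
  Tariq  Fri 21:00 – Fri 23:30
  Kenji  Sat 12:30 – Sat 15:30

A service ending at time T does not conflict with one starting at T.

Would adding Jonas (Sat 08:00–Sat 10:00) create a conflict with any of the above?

Marcus: ends Fri 16:00 at or before Jonas starts Sat 08:00 → clear.
Yusuf: ends Fri 10:00 at or before Jonas starts Sat 08:00 → clear.
Tariq: ends Fri 23:30 at or before Jonas starts Sat 08:00 → clear.
Kenji: starts Sat 12:30 at or after Jonas ends Sat 10:00 → clear.
Sofia: starts Sat 15:30 at or after Jonas ends Sat 10:00 → clear.
Elena: starts Sun 15:30 at or after Jonas ends Sat 10:00 → clear.

No — it doesn't clash with anything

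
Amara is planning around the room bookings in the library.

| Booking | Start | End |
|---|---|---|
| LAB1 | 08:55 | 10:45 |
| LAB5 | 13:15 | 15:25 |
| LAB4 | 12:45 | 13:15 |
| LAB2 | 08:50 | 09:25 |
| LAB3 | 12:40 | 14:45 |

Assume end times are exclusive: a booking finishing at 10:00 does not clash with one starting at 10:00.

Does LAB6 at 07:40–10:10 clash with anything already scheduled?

LAB2: starts 08:50 before LAB6 ends 10:10, and ends 09:25 after LAB6 starts 07:40 → overlap.
LAB1: starts 08:55 before LAB6 ends 10:10, and ends 10:45 after LAB6 starts 07:40 → overlap.
LAB3: starts 12:40 at or after LAB6 ends 10:10 → clear.
LAB4: starts 12:45 at or after LAB6 ends 10:10 → clear.
LAB5: starts 13:15 at or after LAB6 ends 10:10 → clear.
LAB6 overlaps LAB1, LAB2.

Yes — it overlaps LAB1, LAB2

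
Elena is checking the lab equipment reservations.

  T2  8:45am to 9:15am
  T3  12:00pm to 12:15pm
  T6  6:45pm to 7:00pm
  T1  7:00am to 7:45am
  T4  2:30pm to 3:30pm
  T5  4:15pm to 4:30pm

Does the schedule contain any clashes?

Sorted by start: T1, T2, T3, T4, T5, T6.
T2 starts after T1 ends, so T1 has no further overlaps.
T3 starts after T2 ends, so T2 has no further overlaps.
T4 starts after T3 ends, so T3 has no further overlaps.
T5 starts after T4 ends, so T4 has no further overlaps.
T6 starts after T5 ends.
Every pair is clear; the schedule has no overlaps.

No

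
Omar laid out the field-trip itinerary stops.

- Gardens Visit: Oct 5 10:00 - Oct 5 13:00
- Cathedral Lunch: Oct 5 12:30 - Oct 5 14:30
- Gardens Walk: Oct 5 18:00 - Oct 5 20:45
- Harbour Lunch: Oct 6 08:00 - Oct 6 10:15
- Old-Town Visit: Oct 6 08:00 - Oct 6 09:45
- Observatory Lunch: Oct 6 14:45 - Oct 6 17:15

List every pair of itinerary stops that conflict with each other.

Cathedral Lunch & Gardens Visit, Harbour Lunch & Old-Town Visit

Sorted by start: Gardens Visit, Cathedral Lunch, Gardens Walk, Harbour Lunch, Old-Town Visit, Observatory Lunch.
Cathedral Lunch starts before Gardens Visit ends → Gardens Visit and Cathedral Lunch overlap.
Gardens Walk starts after Gardens Visit ends; Gardens Visit is clear from here.
Gardens Walk starts after Cathedral Lunch ends; Cathedral Lunch is clear from here.
Harbour Lunch starts after Gardens Walk ends; Gardens Walk is clear from here.
Old-Town Visit starts before Harbour Lunch ends → Harbour Lunch and Old-Town Visit overlap.
Observatory Lunch starts after Harbour Lunch ends.
Observatory Lunch starts after Old-Town Visit ends.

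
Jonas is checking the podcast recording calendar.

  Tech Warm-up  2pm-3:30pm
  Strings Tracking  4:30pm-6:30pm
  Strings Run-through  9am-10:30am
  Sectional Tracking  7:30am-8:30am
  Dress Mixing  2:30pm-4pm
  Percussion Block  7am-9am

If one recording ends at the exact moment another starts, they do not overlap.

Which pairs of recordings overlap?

Sorted by start: Percussion Block, Sectional Tracking, Strings Run-through, Tech Warm-up, Dress Mixing, Strings Tracking.
Sectional Tracking starts before Percussion Block ends → Percussion Block and Sectional Tracking overlap.
Strings Run-through starts exactly when Percussion Block ends (back-to-back, no overlap), so nothing later overlaps Percussion Block either.
Strings Run-through starts after Sectional Tracking ends, so nothing later overlaps Sectional Tracking either.
Tech Warm-up starts after Strings Run-through ends, so nothing later overlaps Strings Run-through either.
Dress Mixing starts before Tech Warm-up ends → Tech Warm-up and Dress Mixing overlap.
Strings Tracking starts after Tech Warm-up ends.
Strings Tracking starts after Dress Mixing ends.

Dress Mixing & Tech Warm-up, Percussion Block & Sectional Tracking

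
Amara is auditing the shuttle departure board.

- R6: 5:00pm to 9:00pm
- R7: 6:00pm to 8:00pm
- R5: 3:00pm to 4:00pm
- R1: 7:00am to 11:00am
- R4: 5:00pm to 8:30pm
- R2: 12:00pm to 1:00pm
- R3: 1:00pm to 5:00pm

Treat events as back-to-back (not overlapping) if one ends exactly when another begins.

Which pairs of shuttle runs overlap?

R3 & R5, R4 & R6, R4 & R7, R6 & R7

Sorted by start: R1, R2, R3, R5, R4, R6, R7.
R2 starts after R1 ends, so R1 has no further overlaps.
R3 starts exactly when R2 ends (back-to-back, no overlap), so R2 has no further overlaps.
R5 starts before R3 ends → R3 and R5 overlap.
R4 starts exactly when R3 ends (back-to-back, no overlap), so R3 has no further overlaps.
R4 starts after R5 ends, so R5 has no further overlaps.
R6 starts before R4 ends → R4 and R6 overlap.
R7 starts before R4 ends → R4 and R7 overlap.
R7 starts before R6 ends → R6 and R7 overlap.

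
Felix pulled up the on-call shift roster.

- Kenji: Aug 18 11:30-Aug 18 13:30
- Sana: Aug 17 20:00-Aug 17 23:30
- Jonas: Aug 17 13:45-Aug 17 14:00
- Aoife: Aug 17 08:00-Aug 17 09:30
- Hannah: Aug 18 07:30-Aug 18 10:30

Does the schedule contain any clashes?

No

Sorted by start: Aoife, Jonas, Sana, Hannah, Kenji.
Jonas starts after Aoife ends, so Aoife has no further overlaps.
Sana starts after Jonas ends, so Jonas has no further overlaps.
Hannah starts after Sana ends, so Sana has no further overlaps.
Kenji starts after Hannah ends.
Every pair is clear; the schedule has no overlaps.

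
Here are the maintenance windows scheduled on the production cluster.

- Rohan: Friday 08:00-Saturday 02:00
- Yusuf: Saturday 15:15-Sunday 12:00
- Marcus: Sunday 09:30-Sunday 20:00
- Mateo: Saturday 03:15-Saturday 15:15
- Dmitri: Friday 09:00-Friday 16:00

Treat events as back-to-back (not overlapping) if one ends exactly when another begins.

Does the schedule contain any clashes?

Two intervals overlap when each starts before the other ends.
Sorted by start: Rohan, Dmitri, Mateo, Yusuf, Marcus.
Dmitri starts before Rohan ends → Rohan and Dmitri overlap.
That's a conflict, so the schedule is not conflict-free.

Yes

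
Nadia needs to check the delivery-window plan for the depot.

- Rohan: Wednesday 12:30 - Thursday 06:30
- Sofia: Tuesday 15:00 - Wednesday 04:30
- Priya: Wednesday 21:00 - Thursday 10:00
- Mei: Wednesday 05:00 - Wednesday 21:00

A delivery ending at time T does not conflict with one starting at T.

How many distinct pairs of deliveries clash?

2

Sorted by start: Sofia, Mei, Rohan, Priya.
Mei starts after Sofia ends, so nothing later overlaps Sofia either.
Rohan starts before Mei ends → Mei and Rohan overlap.
Priya starts exactly when Mei ends (back-to-back, no overlap).
Priya starts before Rohan ends → Rohan and Priya overlap.
Overlapping pairs: Mei & Rohan, Priya & Rohan — 2 in total.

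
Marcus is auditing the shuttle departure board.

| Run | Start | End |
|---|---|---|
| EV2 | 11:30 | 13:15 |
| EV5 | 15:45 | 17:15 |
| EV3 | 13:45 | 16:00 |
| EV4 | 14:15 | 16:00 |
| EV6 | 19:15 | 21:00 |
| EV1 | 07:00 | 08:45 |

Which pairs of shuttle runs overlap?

Sorted by start: EV1, EV2, EV3, EV4, EV5, EV6.
EV2 starts after EV1 ends — done with EV1.
EV3 starts after EV2 ends — done with EV2.
EV4 starts before EV3 ends → EV3 and EV4 overlap.
EV5 starts before EV3 ends → EV3 and EV5 overlap.
EV6 starts after EV3 ends.
EV5 starts before EV4 ends → EV4 and EV5 overlap.
EV6 starts after EV4 ends.
EV6 starts after EV5 ends.

EV3 & EV4, EV3 & EV5, EV4 & EV5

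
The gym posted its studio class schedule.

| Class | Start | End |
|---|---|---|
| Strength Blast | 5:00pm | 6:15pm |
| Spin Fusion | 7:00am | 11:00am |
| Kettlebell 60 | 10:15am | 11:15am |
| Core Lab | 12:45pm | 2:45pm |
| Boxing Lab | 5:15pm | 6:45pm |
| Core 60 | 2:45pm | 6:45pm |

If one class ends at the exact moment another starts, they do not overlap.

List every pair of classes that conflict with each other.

Sorted by start: Spin Fusion, Kettlebell 60, Core Lab, Core 60, Strength Blast, Boxing Lab.
Kettlebell 60 starts before Spin Fusion ends → Spin Fusion and Kettlebell 60 overlap.
Core Lab starts after Spin Fusion ends; Spin Fusion is clear from here.
Core Lab starts after Kettlebell 60 ends; Kettlebell 60 is clear from here.
Core 60 starts exactly when Core Lab ends (back-to-back, no overlap); Core Lab is clear from here.
Strength Blast starts before Core 60 ends → Core 60 and Strength Blast overlap.
Boxing Lab starts before Core 60 ends → Core 60 and Boxing Lab overlap.
Boxing Lab starts before Strength Blast ends → Strength Blast and Boxing Lab overlap.

Boxing Lab & Core 60, Boxing Lab & Strength Blast, Core 60 & Strength Blast, Kettlebell 60 & Spin Fusion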